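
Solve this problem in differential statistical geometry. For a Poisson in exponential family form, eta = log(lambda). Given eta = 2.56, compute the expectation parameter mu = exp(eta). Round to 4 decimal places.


Expectation parameter for Poisson exponential family:
mu = exp(eta).
eta = 2.56.
mu = exp(2.56) = 12.9358

12.9358


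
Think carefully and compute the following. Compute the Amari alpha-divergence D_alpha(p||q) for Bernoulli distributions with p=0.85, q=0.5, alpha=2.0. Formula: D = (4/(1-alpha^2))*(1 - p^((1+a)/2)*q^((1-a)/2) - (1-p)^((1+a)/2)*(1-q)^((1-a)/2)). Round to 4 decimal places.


Amari alpha-divergence:
D = (4/(1-alpha^2))*(1 - p^((1+a)/2)*q^((1-a)/2) - (1-p)^((1+a)/2)*(1-q)^((1-a)/2)).
alpha = 2.0, p = 0.85, q = 0.5.
e1 = (1+alpha)/2 = 1.5, e2 = (1-alpha)/2 = -0.5.
t1 = p^e1 * q^e2 = 0.85^1.5 * 0.5^-0.5 = 1.108264.
t2 = (1-p)^e1 * (1-q)^e2 = 0.15^1.5 * 0.5^-0.5 = 0.082158.
4/(1-alpha^2) = -1.333333.
D = -1.333333*(1 - 1.108264 - 0.082158) = 0.2539

0.2539


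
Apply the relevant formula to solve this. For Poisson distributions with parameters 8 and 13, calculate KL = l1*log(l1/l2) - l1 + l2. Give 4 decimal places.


KL divergence for Poisson:
KL = l1*log(l1/l2) - l1 + l2.
l1 = 8, l2 = 13.
log(8/13) = -0.485508.
l1*log(l1/l2) = 8 * -0.485508 = -3.884063.
KL = -3.884063 - 8 + 13 = 1.1159

1.1159


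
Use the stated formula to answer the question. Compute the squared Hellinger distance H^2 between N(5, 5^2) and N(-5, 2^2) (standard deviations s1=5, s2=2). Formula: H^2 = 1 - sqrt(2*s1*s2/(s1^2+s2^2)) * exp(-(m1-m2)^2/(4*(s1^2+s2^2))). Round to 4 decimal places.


Squared Hellinger distance for Gaussians:
H^2 = 1 - sqrt(2*s1*s2/(s1^2+s2^2)) * exp(-(m1-m2)^2/(4*(s1^2+s2^2))).
s1^2 = 25, s2^2 = 4, s1^2+s2^2 = 29.
sqrt(2*5*2/(29)) = 0.830455.
(m1-m2)^2 = (10)^2 = 100.
exp(-100/(4*29)) = exp(-0.862069) = 0.422287.
H^2 = 1 - 0.830455*0.422287 = 0.6493

0.6493


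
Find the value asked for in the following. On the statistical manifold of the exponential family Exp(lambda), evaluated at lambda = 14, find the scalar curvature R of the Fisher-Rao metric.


This family has a single free parameter, so its statistical manifold
is 1-dimensional. The Riemann curvature tensor of any 1-dimensional
Riemannian manifold vanishes identically, so R = 0.

0


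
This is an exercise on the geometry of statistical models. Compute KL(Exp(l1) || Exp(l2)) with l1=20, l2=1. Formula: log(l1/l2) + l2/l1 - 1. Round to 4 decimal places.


KL divergence for exponential family:
KL = log(l1/l2) + l2/l1 - 1.
log(20/1) = 2.995732.
1/20 = 0.05.
KL = 2.995732 + 0.05 - 1 = 2.0457

2.0457


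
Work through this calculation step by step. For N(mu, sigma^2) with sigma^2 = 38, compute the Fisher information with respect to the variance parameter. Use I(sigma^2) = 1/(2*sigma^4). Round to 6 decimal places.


Fisher information for variance: I(sigma^2) = 1/(2*sigma^4).
sigma^2 = 38, so sigma^4 = 1444.
I = 1/(2*1444) = 1/2888 = 0.000346

0.000346


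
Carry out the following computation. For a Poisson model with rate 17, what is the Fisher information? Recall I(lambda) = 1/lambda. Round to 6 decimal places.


Fisher information for Poisson: I(lambda) = 1/lambda.
lambda = 17.
I(lambda) = 1/17 = 0.058824

0.058824


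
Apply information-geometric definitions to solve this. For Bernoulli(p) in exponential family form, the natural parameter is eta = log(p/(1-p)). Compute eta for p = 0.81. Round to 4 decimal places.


Natural parameter for Bernoulli: eta = log(p/(1-p)).
p = 0.81, 1-p = 0.19.
p/(1-p) = 4.263158.
eta = log(4.263158) = 1.4500

1.4500


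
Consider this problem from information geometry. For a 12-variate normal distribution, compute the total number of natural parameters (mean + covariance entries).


Exponential family dimension calculation:
For 12-dim MVN: mean has 12 params, covariance has 12*13/2 = 78 unique entries.
Total dim = 12 + 78 = 90.

90


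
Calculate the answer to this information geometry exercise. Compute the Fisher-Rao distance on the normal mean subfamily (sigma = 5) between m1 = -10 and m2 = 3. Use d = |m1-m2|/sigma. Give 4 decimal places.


On the fixed-variance normal subfamily, geodesic distance = |m1-m2|/sigma.
|-10 - 3| = 13.
sigma = 5.
d = 13/5 = 2.6000

2.6000


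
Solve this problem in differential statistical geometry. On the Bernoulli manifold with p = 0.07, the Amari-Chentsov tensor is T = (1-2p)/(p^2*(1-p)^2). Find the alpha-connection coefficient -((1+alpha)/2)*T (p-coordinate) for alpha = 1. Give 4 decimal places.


Skewness (Amari-Chentsov) tensor: T = (1-2p)/(p^2*(1-p)^2).
p = 0.07, 1-2p = 0.86, p^2 = 0.0049, (1-p)^2 = 0.8649.
T = 0.86/(0.0049 * 0.8649) = 202.92543.
In the p-coordinate, Gamma^(alpha) = Gamma^(0) - (alpha/2)*T with Gamma^(0) = (1/2)*g'(p) = -T/2,
so Gamma^(alpha) = -((1+alpha)/2)*T.
alpha = 1, -(1+alpha)/2 = -1.0.
Gamma = -1.0 * 202.92543 = -202.9254

-202.9254


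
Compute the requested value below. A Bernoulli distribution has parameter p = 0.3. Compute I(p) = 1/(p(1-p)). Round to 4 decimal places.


For Bernoulli(p), Fisher information is I(p) = 1/(p*(1-p)).
p = 0.3, 1-p = 0.7.
p*(1-p) = 0.21.
I(p) = 1/0.21 = 4.7619

4.7619


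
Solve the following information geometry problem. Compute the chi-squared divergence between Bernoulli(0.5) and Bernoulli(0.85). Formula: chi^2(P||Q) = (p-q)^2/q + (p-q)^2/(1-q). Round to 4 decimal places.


Chi-squared divergence between Bernoulli distributions:
chi^2 = (p-q)^2/q + (p-q)^2/(1-q).
p = 0.5, q = 0.85, p-q = -0.35.
(p-q)^2 = 0.1225.
term1 = 0.1225/0.85 = 0.144118.
term2 = 0.1225/0.15 = 0.816667.
chi^2 = 0.144118 + 0.816667 = 0.9608

0.9608


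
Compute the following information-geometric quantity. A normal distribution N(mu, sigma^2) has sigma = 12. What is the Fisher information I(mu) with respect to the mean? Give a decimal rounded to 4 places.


The Fisher information for the mean of a normal distribution is I(mu) = 1/sigma^2.
sigma = 12, so sigma^2 = 144.
I(mu) = 1/144 = 0.0069

0.0069


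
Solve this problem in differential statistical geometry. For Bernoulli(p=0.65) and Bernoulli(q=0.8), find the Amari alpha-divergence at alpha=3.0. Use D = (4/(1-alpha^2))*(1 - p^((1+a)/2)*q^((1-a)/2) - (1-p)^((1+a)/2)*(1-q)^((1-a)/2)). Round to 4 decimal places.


Amari alpha-divergence:
D = (4/(1-alpha^2))*(1 - p^((1+a)/2)*q^((1-a)/2) - (1-p)^((1+a)/2)*(1-q)^((1-a)/2)).
alpha = 3.0, p = 0.65, q = 0.8.
e1 = (1+alpha)/2 = 2.0, e2 = (1-alpha)/2 = -1.0.
t1 = p^e1 * q^e2 = 0.65^2.0 * 0.8^-1.0 = 0.528125.
t2 = (1-p)^e1 * (1-q)^e2 = 0.35^2.0 * 0.2^-1.0 = 0.6125.
4/(1-alpha^2) = -0.5.
D = -0.5*(1 - 0.528125 - 0.6125) = 0.0703

0.0703


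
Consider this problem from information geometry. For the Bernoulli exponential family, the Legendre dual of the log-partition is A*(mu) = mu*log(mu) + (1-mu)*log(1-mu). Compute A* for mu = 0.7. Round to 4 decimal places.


Legendre transform for Bernoulli:
A*(mu) = mu*log(mu) + (1-mu)*log(1-mu).
mu = 0.7, 1-mu = 0.3.
mu*log(mu) = 0.7*log(0.7) = -0.249672.
(1-mu)*log(1-mu) = 0.3*log(0.3) = -0.361192.
A* = -0.249672 + -0.361192 = -0.6109

-0.6109


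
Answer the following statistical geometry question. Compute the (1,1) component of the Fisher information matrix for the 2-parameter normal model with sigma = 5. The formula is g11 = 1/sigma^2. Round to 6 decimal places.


For the 2-parameter normal family, the Fisher metric has:
  g11 = 1/sigma^2, g22 = 2/sigma^2.
sigma = 5, sigma^2 = 25.
g11 = 0.040000

0.040000


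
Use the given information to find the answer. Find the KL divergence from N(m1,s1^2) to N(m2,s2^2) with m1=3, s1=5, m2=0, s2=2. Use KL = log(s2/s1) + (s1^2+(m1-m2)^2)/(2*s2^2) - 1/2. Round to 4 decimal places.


KL divergence between normal distributions:
KL = log(s2/s1) + (s1^2 + (m1-m2)^2)/(2*s2^2) - 1/2.
log(2/5) = -0.916291.
(5^2 + (3-0)^2)/(2*2^2) = (25 + 9)/8 = 4.25.
KL = -0.916291 + 4.25 - 0.5 = 2.8337

2.8337


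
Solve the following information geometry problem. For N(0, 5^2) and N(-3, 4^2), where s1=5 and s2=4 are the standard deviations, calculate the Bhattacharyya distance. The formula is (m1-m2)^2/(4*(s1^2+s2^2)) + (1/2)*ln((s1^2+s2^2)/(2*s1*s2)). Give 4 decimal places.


Bhattacharyya distance between two Gaussians:
DB = (m1-m2)^2/(4*(s1^2+s2^2)) + (1/2)*ln((s1^2+s2^2)/(2*s1*s2)).
(m1-m2)^2 = (3)^2 = 9.
s1^2+s2^2 = 25 + 16 = 41.
term1 = 9/164 = 0.054878.
term2 = 0.5*ln(41/40.0) = 0.012346.
DB = 0.054878 + 0.012346 = 0.0672

0.0672


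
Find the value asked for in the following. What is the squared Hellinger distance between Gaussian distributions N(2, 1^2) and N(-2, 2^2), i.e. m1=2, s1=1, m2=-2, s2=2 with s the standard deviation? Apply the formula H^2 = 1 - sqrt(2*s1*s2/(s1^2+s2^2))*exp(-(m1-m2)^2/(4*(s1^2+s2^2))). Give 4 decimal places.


Squared Hellinger distance for Gaussians:
H^2 = 1 - sqrt(2*s1*s2/(s1^2+s2^2)) * exp(-(m1-m2)^2/(4*(s1^2+s2^2))).
s1^2 = 1, s2^2 = 4, s1^2+s2^2 = 5.
sqrt(2*1*2/(5)) = 0.894427.
(m1-m2)^2 = (4)^2 = 16.
exp(-16/(4*5)) = exp(-0.8) = 0.449329.
H^2 = 1 - 0.894427*0.449329 = 0.5981

0.5981


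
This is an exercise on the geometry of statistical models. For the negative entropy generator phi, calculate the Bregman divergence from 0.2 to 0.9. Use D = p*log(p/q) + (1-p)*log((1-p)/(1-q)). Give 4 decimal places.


Bregman divergence with negative entropy generator:
D = p*log(p/q) + (1-p)*log((1-p)/(1-q)).
p = 0.2, q = 0.9.
p*log(p/q) = 0.2*log(0.2/0.9) = -0.300815.
(1-p)*log((1-p)/(1-q)) = 0.8*log(0.8/0.1) = 1.663553.
D = -0.300815 + 1.663553 = 1.3627

1.3627


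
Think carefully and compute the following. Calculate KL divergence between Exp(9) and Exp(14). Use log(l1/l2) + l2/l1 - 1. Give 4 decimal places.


KL divergence for exponential family:
KL = log(l1/l2) + l2/l1 - 1.
log(9/14) = -0.441833.
14/9 = 1.555556.
KL = -0.441833 + 1.555556 - 1 = 0.1137

0.1137


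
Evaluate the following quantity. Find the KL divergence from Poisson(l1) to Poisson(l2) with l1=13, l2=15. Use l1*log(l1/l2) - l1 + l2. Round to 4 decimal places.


KL divergence for Poisson:
KL = l1*log(l1/l2) - l1 + l2.
l1 = 13, l2 = 15.
log(13/15) = -0.143101.
l1*log(l1/l2) = 13 * -0.143101 = -1.860311.
KL = -1.860311 - 13 + 15 = 0.1397

0.1397


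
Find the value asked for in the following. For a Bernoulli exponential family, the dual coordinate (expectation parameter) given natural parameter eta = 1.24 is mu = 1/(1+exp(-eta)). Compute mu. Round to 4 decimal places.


Dual coordinate (expectation parameter) for Bernoulli:
mu = 1/(1+exp(-eta)).
eta = 1.24.
exp(-eta) = exp(-1.24) = 0.289384.
mu = 1/(1+0.289384) = 0.7756

0.7756


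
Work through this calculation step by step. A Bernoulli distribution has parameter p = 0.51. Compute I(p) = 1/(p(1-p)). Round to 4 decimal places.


For Bernoulli(p), Fisher information is I(p) = 1/(p*(1-p)).
p = 0.51, 1-p = 0.49.
p*(1-p) = 0.2499.
I(p) = 1/0.2499 = 4.0016

4.0016


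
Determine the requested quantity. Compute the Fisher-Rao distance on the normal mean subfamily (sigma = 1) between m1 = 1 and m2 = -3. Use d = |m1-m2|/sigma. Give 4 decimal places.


On the fixed-variance normal subfamily, geodesic distance = |m1-m2|/sigma.
|1 - -3| = 4.
sigma = 1.
d = 4/1 = 4.0000

4.0000


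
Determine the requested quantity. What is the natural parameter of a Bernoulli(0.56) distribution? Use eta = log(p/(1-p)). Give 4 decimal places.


Natural parameter for Bernoulli: eta = log(p/(1-p)).
p = 0.56, 1-p = 0.44.
p/(1-p) = 1.272727.
eta = log(1.272727) = 0.2412

0.2412


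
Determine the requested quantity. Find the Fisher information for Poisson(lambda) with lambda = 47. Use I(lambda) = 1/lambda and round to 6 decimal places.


Fisher information for Poisson: I(lambda) = 1/lambda.
lambda = 47.
I(lambda) = 1/47 = 0.021277

0.021277


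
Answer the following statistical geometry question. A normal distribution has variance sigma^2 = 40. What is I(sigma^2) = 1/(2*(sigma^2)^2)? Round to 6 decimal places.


Fisher information for variance: I(sigma^2) = 1/(2*sigma^4).
sigma^2 = 40, so sigma^4 = 1600.
I = 1/(2*1600) = 1/3200 = 0.000313

0.000313


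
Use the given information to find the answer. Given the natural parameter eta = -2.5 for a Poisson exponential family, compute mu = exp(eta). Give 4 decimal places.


Expectation parameter for Poisson exponential family:
mu = exp(eta).
eta = -2.5.
mu = exp(-2.5) = 0.0821

0.0821


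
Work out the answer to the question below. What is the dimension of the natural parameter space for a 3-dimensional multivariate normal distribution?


Exponential family dimension calculation:
For 3-dim MVN: mean has 3 params, covariance has 3*4/2 = 6 unique entries.
Total dim = 3 + 6 = 9.

9


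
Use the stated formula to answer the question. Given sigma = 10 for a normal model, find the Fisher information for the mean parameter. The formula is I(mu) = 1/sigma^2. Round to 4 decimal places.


The Fisher information for the mean of a normal distribution is I(mu) = 1/sigma^2.
sigma = 10, so sigma^2 = 100.
I(mu) = 1/100 = 0.0100

0.0100


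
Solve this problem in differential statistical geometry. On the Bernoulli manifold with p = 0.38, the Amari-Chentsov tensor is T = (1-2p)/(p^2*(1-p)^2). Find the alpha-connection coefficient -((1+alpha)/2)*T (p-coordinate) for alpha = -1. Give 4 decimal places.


Skewness (Amari-Chentsov) tensor: T = (1-2p)/(p^2*(1-p)^2).
p = 0.38, 1-2p = 0.24, p^2 = 0.1444, (1-p)^2 = 0.3844.
T = 0.24/(0.1444 * 0.3844) = 4.323751.
In the p-coordinate, Gamma^(alpha) = Gamma^(0) - (alpha/2)*T with Gamma^(0) = (1/2)*g'(p) = -T/2,
so Gamma^(alpha) = -((1+alpha)/2)*T.
alpha = -1, -(1+alpha)/2 = 0.0.
Gamma = 0.0 * 4.323751 = 0.0000

0.0000


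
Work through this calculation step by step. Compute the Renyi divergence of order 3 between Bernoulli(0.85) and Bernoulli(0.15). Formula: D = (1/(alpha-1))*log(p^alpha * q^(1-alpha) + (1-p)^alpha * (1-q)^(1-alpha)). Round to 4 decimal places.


Renyi divergence of order alpha between Bernoulli distributions:
D = (1/(alpha-1))*log(p^alpha * q^(1-alpha) + (1-p)^alpha * (1-q)^(1-alpha)).
alpha = 3, p = 0.85, q = 0.15.
p^alpha * q^(1-alpha) = 0.85^3 * 0.15^-2 = 27.294444.
(1-p)^alpha * (1-q)^(1-alpha) = 0.15^3 * 0.85^-2 = 0.004671.
sum = 27.294444 + 0.004671 = 27.299116.
D = (1/2)*log(27.299116) = 1.6534

1.6534


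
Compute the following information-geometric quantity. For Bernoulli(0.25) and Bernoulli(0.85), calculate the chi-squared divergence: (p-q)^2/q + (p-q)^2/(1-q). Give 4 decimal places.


Chi-squared divergence between Bernoulli distributions:
chi^2 = (p-q)^2/q + (p-q)^2/(1-q).
p = 0.25, q = 0.85, p-q = -0.6.
(p-q)^2 = 0.36.
term1 = 0.36/0.85 = 0.423529.
term2 = 0.36/0.15 = 2.4.
chi^2 = 0.423529 + 2.4 = 2.8235

2.8235


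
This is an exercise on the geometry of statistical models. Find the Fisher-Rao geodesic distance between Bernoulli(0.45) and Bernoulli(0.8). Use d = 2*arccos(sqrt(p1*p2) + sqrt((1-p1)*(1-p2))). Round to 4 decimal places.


Geodesic distance on Bernoulli manifold:
d(p1,p2) = 2*arccos(sqrt(p1*p2) + sqrt((1-p1)*(1-p2))).
sqrt(p1*p2) = sqrt(0.45*0.8) = 0.6.
sqrt((1-p1)*(1-p2)) = sqrt(0.55*0.2) = 0.331662.
arg = 0.6 + 0.331662 = 0.931662.
d = 2*arccos(0.931662) = 0.7437

0.7437


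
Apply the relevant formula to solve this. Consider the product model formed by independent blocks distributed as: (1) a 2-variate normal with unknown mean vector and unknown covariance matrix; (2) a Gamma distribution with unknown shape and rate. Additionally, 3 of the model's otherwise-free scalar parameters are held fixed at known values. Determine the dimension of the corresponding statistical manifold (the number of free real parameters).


The dimension of a statistical manifold equals the number of free
(independent) real parameters of the model. For a product of independent
blocks the parameter counts add.
- 2-variate normal: 2 (mean) + 2*3/2 = 3 (symmetric covariance) = 5.
- Gamma (shape, rate): 2.
Total = 5 + 2 = 7.
3 parameter(s) fixed at known values: 7 - 3 = 4.
Dimension = 4

4


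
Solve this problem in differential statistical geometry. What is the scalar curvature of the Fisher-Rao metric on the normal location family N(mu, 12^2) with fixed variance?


This family has a single free parameter, so its statistical manifold
is 1-dimensional. The Riemann curvature tensor of any 1-dimensional
Riemannian manifold vanishes identically, so R = 0.

0


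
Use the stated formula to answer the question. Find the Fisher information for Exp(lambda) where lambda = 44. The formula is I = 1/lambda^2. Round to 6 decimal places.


Fisher information for exponential: I(lambda) = 1/lambda^2.
lambda = 44, lambda^2 = 1936.
I = 1/1936 = 0.000517

0.000517


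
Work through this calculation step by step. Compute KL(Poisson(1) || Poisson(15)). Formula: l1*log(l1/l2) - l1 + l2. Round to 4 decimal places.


KL divergence for Poisson:
KL = l1*log(l1/l2) - l1 + l2.
l1 = 1, l2 = 15.
log(1/15) = -2.70805.
l1*log(l1/l2) = 1 * -2.70805 = -2.70805.
KL = -2.70805 - 1 + 15 = 11.2919

11.2919


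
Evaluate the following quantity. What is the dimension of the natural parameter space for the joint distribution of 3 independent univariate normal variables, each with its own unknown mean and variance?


Exponential family dimension calculation:
Each univariate normal has two natural parameters (mu/sigma^2 and -1/(2 sigma^2)).
With 3 independent components, dim = 2 * 3 = 6.

6


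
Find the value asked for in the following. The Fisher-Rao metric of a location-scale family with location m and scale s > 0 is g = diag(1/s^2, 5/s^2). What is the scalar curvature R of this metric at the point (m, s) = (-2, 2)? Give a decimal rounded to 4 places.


The metric has the form g = (A dm^2 + B ds^2)/s^2 with A = 1, B = 5.
Substitute u = sqrt(A/B)*m: g = B*(du^2 + ds^2)/s^2, i.e. B times the
Poincare upper half-plane metric, which has constant Gaussian curvature -1.
Scaling a 2D metric by a constant c divides the Gaussian curvature by c,
so K = -1/B = -1/(5) = -0.2000 everywhere (the point (m, s) = (-2, 2) is irrelevant:
the curvature is constant).
Scalar curvature in dimension 2: R = 2K = -2/(5) = -0.4000.

-0.4000


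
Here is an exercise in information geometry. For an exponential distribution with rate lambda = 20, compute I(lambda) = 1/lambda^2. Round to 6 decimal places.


Fisher information for exponential: I(lambda) = 1/lambda^2.
lambda = 20, lambda^2 = 400.
I = 1/400 = 0.002500

0.002500


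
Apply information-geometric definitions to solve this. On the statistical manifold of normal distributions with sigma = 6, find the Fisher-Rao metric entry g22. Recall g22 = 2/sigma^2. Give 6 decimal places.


For the 2-parameter normal family, the Fisher metric has:
  g11 = 1/sigma^2, g22 = 2/sigma^2.
sigma = 6, sigma^2 = 36.
g22 = 0.055556

0.055556


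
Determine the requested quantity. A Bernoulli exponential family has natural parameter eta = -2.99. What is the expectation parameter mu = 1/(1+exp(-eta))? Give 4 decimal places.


Dual coordinate (expectation parameter) for Bernoulli:
mu = 1/(1+exp(-eta)).
eta = -2.99.
exp(-eta) = exp(2.99) = 19.885682.
mu = 1/(1+19.885682) = 0.0479

0.0479


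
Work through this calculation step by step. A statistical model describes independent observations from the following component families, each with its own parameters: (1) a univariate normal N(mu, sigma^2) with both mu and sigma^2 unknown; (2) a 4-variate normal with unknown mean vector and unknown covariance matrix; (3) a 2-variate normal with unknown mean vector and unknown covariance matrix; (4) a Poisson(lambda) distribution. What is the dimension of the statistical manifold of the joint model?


The dimension of a statistical manifold equals the number of free
(independent) real parameters of the model. For a product of independent
blocks the parameter counts add.
- normal (mu, sigma^2): 2.
- 4-variate normal: 4 (mean) + 4*5/2 = 10 (symmetric covariance) = 14.
- 2-variate normal: 2 (mean) + 2*3/2 = 3 (symmetric covariance) = 5.
- Poisson (lambda): 1.
Total = 2 + 14 + 5 + 1 = 22.
Dimension = 22

22


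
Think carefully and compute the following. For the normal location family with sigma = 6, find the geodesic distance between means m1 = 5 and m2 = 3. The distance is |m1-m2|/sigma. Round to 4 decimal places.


On the fixed-variance normal subfamily, geodesic distance = |m1-m2|/sigma.
|5 - 3| = 2.
sigma = 6.
d = 2/6 = 0.3333

0.3333


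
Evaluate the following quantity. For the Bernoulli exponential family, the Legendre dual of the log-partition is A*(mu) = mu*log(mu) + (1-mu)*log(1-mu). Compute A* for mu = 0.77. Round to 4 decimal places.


Legendre transform for Bernoulli:
A*(mu) = mu*log(mu) + (1-mu)*log(1-mu).
mu = 0.77, 1-mu = 0.23.
mu*log(mu) = 0.77*log(0.77) = -0.201251.
(1-mu)*log(1-mu) = 0.23*log(0.23) = -0.338025.
A* = -0.201251 + -0.338025 = -0.5393

-0.5393


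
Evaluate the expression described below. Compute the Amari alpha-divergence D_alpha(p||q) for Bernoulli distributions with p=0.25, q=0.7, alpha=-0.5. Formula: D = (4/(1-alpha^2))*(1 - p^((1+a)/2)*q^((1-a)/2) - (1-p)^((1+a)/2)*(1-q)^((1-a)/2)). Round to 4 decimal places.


Amari alpha-divergence:
D = (4/(1-alpha^2))*(1 - p^((1+a)/2)*q^((1-a)/2) - (1-p)^((1+a)/2)*(1-q)^((1-a)/2)).
alpha = -0.5, p = 0.25, q = 0.7.
e1 = (1+alpha)/2 = 0.25, e2 = (1-alpha)/2 = 0.75.
t1 = p^e1 * q^e2 = 0.25^0.25 * 0.7^0.75 = 0.541139.
t2 = (1-p)^e1 * (1-q)^e2 = 0.75^0.25 * 0.3^0.75 = 0.37723.
4/(1-alpha^2) = 5.333333.
D = 5.333333*(1 - 0.541139 - 0.37723) = 0.4354

0.4354


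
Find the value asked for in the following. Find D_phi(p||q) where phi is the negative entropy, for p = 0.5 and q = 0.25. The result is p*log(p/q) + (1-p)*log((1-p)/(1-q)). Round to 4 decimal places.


Bregman divergence with negative entropy generator:
D = p*log(p/q) + (1-p)*log((1-p)/(1-q)).
p = 0.5, q = 0.25.
p*log(p/q) = 0.5*log(0.5/0.25) = 0.346574.
(1-p)*log((1-p)/(1-q)) = 0.5*log(0.5/0.75) = -0.202733.
D = 0.346574 + -0.202733 = 0.1438

0.1438


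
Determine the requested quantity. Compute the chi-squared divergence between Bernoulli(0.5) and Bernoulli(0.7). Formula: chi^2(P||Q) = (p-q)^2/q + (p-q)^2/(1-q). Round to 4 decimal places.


Chi-squared divergence between Bernoulli distributions:
chi^2 = (p-q)^2/q + (p-q)^2/(1-q).
p = 0.5, q = 0.7, p-q = -0.2.
(p-q)^2 = 0.04.
term1 = 0.04/0.7 = 0.057143.
term2 = 0.04/0.3 = 0.133333.
chi^2 = 0.057143 + 0.133333 = 0.1905

0.1905


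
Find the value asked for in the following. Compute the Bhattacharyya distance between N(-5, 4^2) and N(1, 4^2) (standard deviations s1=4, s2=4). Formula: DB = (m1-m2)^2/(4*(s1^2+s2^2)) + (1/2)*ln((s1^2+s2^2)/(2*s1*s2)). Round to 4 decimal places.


Bhattacharyya distance between two Gaussians:
DB = (m1-m2)^2/(4*(s1^2+s2^2)) + (1/2)*ln((s1^2+s2^2)/(2*s1*s2)).
(m1-m2)^2 = (-6)^2 = 36.
s1^2+s2^2 = 16 + 16 = 32.
term1 = 36/128 = 0.28125.
term2 = 0.5*ln(32/32.0) = 0.0.
DB = 0.28125 + 0.0 = 0.2813

0.2813


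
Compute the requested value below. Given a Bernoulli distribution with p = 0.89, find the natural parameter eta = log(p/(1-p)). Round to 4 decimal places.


Natural parameter for Bernoulli: eta = log(p/(1-p)).
p = 0.89, 1-p = 0.11.
p/(1-p) = 8.090909.
eta = log(8.090909) = 2.0907

2.0907


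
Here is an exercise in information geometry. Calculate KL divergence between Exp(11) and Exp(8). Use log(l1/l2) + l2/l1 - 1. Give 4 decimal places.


KL divergence for exponential family:
KL = log(l1/l2) + l2/l1 - 1.
log(11/8) = 0.318454.
8/11 = 0.727273.
KL = 0.318454 + 0.727273 - 1 = 0.0457

0.0457


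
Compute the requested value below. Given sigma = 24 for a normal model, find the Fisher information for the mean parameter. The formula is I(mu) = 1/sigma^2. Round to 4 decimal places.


The Fisher information for the mean of a normal distribution is I(mu) = 1/sigma^2.
sigma = 24, so sigma^2 = 576.
I(mu) = 1/576 = 0.0017

0.0017


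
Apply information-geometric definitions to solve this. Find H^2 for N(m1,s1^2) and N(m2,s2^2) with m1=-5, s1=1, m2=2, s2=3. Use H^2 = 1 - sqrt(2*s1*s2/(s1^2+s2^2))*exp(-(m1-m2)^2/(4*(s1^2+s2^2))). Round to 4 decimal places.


Squared Hellinger distance for Gaussians:
H^2 = 1 - sqrt(2*s1*s2/(s1^2+s2^2)) * exp(-(m1-m2)^2/(4*(s1^2+s2^2))).
s1^2 = 1, s2^2 = 9, s1^2+s2^2 = 10.
sqrt(2*1*3/(10)) = 0.774597.
(m1-m2)^2 = (-7)^2 = 49.
exp(-49/(4*10)) = exp(-1.225) = 0.293758.
H^2 = 1 - 0.774597*0.293758 = 0.7725

0.7725


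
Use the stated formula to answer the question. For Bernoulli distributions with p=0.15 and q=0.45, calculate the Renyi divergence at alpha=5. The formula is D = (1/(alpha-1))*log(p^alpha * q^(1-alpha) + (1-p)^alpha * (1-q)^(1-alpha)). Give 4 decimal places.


Renyi divergence of order alpha between Bernoulli distributions:
D = (1/(alpha-1))*log(p^alpha * q^(1-alpha) + (1-p)^alpha * (1-q)^(1-alpha)).
alpha = 5, p = 0.15, q = 0.45.
p^alpha * q^(1-alpha) = 0.15^5 * 0.45^-4 = 0.001852.
(1-p)^alpha * (1-q)^(1-alpha) = 0.85^5 * 0.55^-4 = 4.848907.
sum = 0.001852 + 4.848907 = 4.850759.
D = (1/4)*log(4.850759) = 0.3948

0.3948


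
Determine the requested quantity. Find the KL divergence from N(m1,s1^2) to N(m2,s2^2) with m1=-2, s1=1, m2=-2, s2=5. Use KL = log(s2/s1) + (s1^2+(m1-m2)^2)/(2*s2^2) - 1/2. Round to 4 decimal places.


KL divergence between normal distributions:
KL = log(s2/s1) + (s1^2 + (m1-m2)^2)/(2*s2^2) - 1/2.
log(5/1) = 1.609438.
(1^2 + (-2--2)^2)/(2*5^2) = (1 + 0)/50 = 0.02.
KL = 1.609438 + 0.02 - 0.5 = 1.1294

1.1294


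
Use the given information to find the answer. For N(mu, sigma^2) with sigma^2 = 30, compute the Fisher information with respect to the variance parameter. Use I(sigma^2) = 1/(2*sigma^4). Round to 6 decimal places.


Fisher information for variance: I(sigma^2) = 1/(2*sigma^4).
sigma^2 = 30, so sigma^4 = 900.
I = 1/(2*900) = 1/1800 = 0.000556

0.000556


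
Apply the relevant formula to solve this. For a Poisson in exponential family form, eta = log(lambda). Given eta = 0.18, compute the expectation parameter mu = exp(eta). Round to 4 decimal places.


Expectation parameter for Poisson exponential family:
mu = exp(eta).
eta = 0.18.
mu = exp(0.18) = 1.1972

1.1972


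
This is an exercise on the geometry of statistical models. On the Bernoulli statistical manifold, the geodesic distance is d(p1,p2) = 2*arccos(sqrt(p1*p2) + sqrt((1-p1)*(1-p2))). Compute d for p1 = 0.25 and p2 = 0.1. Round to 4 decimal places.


Geodesic distance on Bernoulli manifold:
d(p1,p2) = 2*arccos(sqrt(p1*p2) + sqrt((1-p1)*(1-p2))).
sqrt(p1*p2) = sqrt(0.25*0.1) = 0.158114.
sqrt((1-p1)*(1-p2)) = sqrt(0.75*0.9) = 0.821584.
arg = 0.158114 + 0.821584 = 0.979698.
d = 2*arccos(0.979698) = 0.4037

0.4037


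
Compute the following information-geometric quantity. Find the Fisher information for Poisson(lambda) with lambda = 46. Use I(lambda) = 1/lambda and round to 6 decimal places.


Fisher information for Poisson: I(lambda) = 1/lambda.
lambda = 46.
I(lambda) = 1/46 = 0.021739

0.021739


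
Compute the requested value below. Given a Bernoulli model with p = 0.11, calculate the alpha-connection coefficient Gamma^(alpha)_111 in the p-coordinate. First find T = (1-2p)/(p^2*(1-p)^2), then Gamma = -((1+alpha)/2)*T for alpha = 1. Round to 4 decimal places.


Skewness (Amari-Chentsov) tensor: T = (1-2p)/(p^2*(1-p)^2).
p = 0.11, 1-2p = 0.78, p^2 = 0.0121, (1-p)^2 = 0.7921.
T = 0.78/(0.0121 * 0.7921) = 81.382161.
In the p-coordinate, Gamma^(alpha) = Gamma^(0) - (alpha/2)*T with Gamma^(0) = (1/2)*g'(p) = -T/2,
so Gamma^(alpha) = -((1+alpha)/2)*T.
alpha = 1, -(1+alpha)/2 = -1.0.
Gamma = -1.0 * 81.382161 = -81.3822

-81.3822


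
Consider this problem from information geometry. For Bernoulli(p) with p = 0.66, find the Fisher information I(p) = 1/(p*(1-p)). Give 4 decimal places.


For Bernoulli(p), Fisher information is I(p) = 1/(p*(1-p)).
p = 0.66, 1-p = 0.34.
p*(1-p) = 0.2244.
I(p) = 1/0.2244 = 4.4563

4.4563


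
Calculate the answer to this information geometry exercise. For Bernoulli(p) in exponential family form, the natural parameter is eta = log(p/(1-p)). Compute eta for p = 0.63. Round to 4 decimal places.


Natural parameter for Bernoulli: eta = log(p/(1-p)).
p = 0.63, 1-p = 0.37.
p/(1-p) = 1.702703.
eta = log(1.702703) = 0.5322

0.5322


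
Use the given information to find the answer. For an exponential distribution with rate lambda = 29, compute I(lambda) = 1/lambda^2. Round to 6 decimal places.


Fisher information for exponential: I(lambda) = 1/lambda^2.
lambda = 29, lambda^2 = 841.
I = 1/841 = 0.001189

0.001189


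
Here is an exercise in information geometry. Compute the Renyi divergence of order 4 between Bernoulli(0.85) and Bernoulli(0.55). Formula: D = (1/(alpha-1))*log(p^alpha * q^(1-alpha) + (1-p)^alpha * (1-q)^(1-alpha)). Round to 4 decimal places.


Renyi divergence of order alpha between Bernoulli distributions:
D = (1/(alpha-1))*log(p^alpha * q^(1-alpha) + (1-p)^alpha * (1-q)^(1-alpha)).
alpha = 4, p = 0.85, q = 0.55.
p^alpha * q^(1-alpha) = 0.85^4 * 0.55^-3 = 3.137528.
(1-p)^alpha * (1-q)^(1-alpha) = 0.15^4 * 0.45^-3 = 0.005556.
sum = 3.137528 + 0.005556 = 3.143084.
D = (1/3)*log(3.143084) = 0.3817

0.3817


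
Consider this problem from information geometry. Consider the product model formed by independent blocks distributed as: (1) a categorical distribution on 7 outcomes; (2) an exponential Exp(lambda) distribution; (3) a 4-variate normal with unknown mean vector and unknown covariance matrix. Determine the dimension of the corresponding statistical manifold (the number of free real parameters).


The dimension of a statistical manifold equals the number of free
(independent) real parameters of the model. For a product of independent
blocks the parameter counts add.
- categorical on 7 outcomes (probabilities sum to 1): 7-1 = 6.
- exponential (lambda): 1.
- 4-variate normal: 4 (mean) + 4*5/2 = 10 (symmetric covariance) = 14.
Total = 6 + 1 + 14 = 21.
Dimension = 21

21


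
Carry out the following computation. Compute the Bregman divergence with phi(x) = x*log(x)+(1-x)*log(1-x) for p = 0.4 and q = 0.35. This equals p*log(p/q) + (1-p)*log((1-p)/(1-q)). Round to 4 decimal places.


Bregman divergence with negative entropy generator:
D = p*log(p/q) + (1-p)*log((1-p)/(1-q)).
p = 0.4, q = 0.35.
p*log(p/q) = 0.4*log(0.4/0.35) = 0.053413.
(1-p)*log((1-p)/(1-q)) = 0.6*log(0.6/0.65) = -0.048026.
D = 0.053413 + -0.048026 = 0.0054

0.0054


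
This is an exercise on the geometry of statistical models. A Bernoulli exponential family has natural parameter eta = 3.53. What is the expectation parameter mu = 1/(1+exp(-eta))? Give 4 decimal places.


Dual coordinate (expectation parameter) for Bernoulli:
mu = 1/(1+exp(-eta)).
eta = 3.53.
exp(-eta) = exp(-3.53) = 0.029305.
mu = 1/(1+0.029305) = 0.9715

0.9715


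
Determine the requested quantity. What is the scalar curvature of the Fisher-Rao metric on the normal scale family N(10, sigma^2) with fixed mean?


This family has a single free parameter, so its statistical manifold
is 1-dimensional. The Riemann curvature tensor of any 1-dimensional
Riemannian manifold vanishes identically, so R = 0.

0


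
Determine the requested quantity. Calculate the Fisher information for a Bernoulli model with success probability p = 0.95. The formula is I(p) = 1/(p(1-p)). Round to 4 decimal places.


For Bernoulli(p), Fisher information is I(p) = 1/(p*(1-p)).
p = 0.95, 1-p = 0.05.
p*(1-p) = 0.0475.
I(p) = 1/0.0475 = 21.0526

21.0526


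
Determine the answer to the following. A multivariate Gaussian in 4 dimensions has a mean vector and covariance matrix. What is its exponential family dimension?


Exponential family dimension calculation:
For 4-dim MVN: mean has 4 params, covariance has 4*5/2 = 10 unique entries.
Total dim = 4 + 10 = 14.

14


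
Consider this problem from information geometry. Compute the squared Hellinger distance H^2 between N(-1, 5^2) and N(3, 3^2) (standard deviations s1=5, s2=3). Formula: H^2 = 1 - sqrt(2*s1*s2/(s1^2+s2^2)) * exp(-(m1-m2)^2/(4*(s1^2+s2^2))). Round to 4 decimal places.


Squared Hellinger distance for Gaussians:
H^2 = 1 - sqrt(2*s1*s2/(s1^2+s2^2)) * exp(-(m1-m2)^2/(4*(s1^2+s2^2))).
s1^2 = 25, s2^2 = 9, s1^2+s2^2 = 34.
sqrt(2*5*3/(34)) = 0.939336.
(m1-m2)^2 = (-4)^2 = 16.
exp(-16/(4*34)) = exp(-0.117647) = 0.88901.
H^2 = 1 - 0.939336*0.88901 = 0.1649

0.1649


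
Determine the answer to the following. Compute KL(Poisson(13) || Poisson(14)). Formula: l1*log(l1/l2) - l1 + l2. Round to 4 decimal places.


KL divergence for Poisson:
KL = l1*log(l1/l2) - l1 + l2.
l1 = 13, l2 = 14.
log(13/14) = -0.074108.
l1*log(l1/l2) = 13 * -0.074108 = -0.963404.
KL = -0.963404 - 13 + 14 = 0.0366

0.0366


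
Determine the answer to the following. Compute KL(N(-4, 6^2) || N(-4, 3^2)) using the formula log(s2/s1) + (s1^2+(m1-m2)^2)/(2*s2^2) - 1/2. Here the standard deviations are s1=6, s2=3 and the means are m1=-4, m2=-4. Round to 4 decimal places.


KL divergence between normal distributions:
KL = log(s2/s1) + (s1^2 + (m1-m2)^2)/(2*s2^2) - 1/2.
log(3/6) = -0.693147.
(6^2 + (-4--4)^2)/(2*3^2) = (36 + 0)/18 = 2.0.
KL = -0.693147 + 2.0 - 0.5 = 0.8069

0.8069


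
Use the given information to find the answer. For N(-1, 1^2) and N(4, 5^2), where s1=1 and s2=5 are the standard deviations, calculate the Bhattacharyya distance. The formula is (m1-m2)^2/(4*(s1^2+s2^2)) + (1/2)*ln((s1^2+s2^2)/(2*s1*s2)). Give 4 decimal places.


Bhattacharyya distance between two Gaussians:
DB = (m1-m2)^2/(4*(s1^2+s2^2)) + (1/2)*ln((s1^2+s2^2)/(2*s1*s2)).
(m1-m2)^2 = (-5)^2 = 25.
s1^2+s2^2 = 1 + 25 = 26.
term1 = 25/104 = 0.240385.
term2 = 0.5*ln(26/10.0) = 0.477756.
DB = 0.240385 + 0.477756 = 0.7181

0.7181


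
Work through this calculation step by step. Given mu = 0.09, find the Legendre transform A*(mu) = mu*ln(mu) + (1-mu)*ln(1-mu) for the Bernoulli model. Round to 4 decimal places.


Legendre transform for Bernoulli:
A*(mu) = mu*log(mu) + (1-mu)*log(1-mu).
mu = 0.09, 1-mu = 0.91.
mu*log(mu) = 0.09*log(0.09) = -0.216715.
(1-mu)*log(1-mu) = 0.91*log(0.91) = -0.085823.
A* = -0.216715 + -0.085823 = -0.3025

-0.3025


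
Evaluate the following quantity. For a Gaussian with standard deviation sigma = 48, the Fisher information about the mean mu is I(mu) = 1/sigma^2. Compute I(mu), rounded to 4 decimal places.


The Fisher information for the mean of a normal distribution is I(mu) = 1/sigma^2.
sigma = 48, so sigma^2 = 2304.
I(mu) = 1/2304 = 0.0004

0.0004


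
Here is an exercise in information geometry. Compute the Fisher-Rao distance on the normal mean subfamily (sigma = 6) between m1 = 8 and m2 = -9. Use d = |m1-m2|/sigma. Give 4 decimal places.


On the fixed-variance normal subfamily, geodesic distance = |m1-m2|/sigma.
|8 - -9| = 17.
sigma = 6.
d = 17/6 = 2.8333

2.8333


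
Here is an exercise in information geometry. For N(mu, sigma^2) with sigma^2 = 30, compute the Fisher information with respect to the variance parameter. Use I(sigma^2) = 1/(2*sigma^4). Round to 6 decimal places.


Fisher information for variance: I(sigma^2) = 1/(2*sigma^4).
sigma^2 = 30, so sigma^4 = 900.
I = 1/(2*900) = 1/1800 = 0.000556

0.000556


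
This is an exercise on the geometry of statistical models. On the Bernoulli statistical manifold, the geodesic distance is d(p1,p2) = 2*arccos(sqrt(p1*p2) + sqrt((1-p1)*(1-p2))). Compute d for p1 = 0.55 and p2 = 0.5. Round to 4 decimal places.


Geodesic distance on Bernoulli manifold:
d(p1,p2) = 2*arccos(sqrt(p1*p2) + sqrt((1-p1)*(1-p2))).
sqrt(p1*p2) = sqrt(0.55*0.5) = 0.524404.
sqrt((1-p1)*(1-p2)) = sqrt(0.45*0.5) = 0.474342.
arg = 0.524404 + 0.474342 = 0.998746.
d = 2*arccos(0.998746) = 0.1002

0.1002


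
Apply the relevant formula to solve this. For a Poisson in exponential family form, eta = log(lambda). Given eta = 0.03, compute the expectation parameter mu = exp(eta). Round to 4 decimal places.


Expectation parameter for Poisson exponential family:
mu = exp(eta).
eta = 0.03.
mu = exp(0.03) = 1.0305

1.0305


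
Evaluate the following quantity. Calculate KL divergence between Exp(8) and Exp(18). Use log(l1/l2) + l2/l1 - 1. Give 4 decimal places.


KL divergence for exponential family:
KL = log(l1/l2) + l2/l1 - 1.
log(8/18) = -0.81093.
18/8 = 2.25.
KL = -0.81093 + 2.25 - 1 = 0.4391

0.4391


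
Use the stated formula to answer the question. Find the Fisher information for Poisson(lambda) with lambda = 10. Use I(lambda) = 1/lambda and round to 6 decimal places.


Fisher information for Poisson: I(lambda) = 1/lambda.
lambda = 10.
I(lambda) = 1/10 = 0.100000

0.100000


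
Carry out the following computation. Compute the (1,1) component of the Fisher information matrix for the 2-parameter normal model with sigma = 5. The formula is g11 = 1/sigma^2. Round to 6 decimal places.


For the 2-parameter normal family, the Fisher metric has:
  g11 = 1/sigma^2, g22 = 2/sigma^2.
sigma = 5, sigma^2 = 25.
g11 = 0.040000

0.040000


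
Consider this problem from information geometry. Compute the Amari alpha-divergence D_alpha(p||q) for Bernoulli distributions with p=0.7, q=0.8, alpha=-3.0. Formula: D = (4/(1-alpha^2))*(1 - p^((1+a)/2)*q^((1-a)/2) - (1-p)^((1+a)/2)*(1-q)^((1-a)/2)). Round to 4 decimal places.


Amari alpha-divergence:
D = (4/(1-alpha^2))*(1 - p^((1+a)/2)*q^((1-a)/2) - (1-p)^((1+a)/2)*(1-q)^((1-a)/2)).
alpha = -3.0, p = 0.7, q = 0.8.
e1 = (1+alpha)/2 = -1.0, e2 = (1-alpha)/2 = 2.0.
t1 = p^e1 * q^e2 = 0.7^-1.0 * 0.8^2.0 = 0.914286.
t2 = (1-p)^e1 * (1-q)^e2 = 0.3^-1.0 * 0.2^2.0 = 0.133333.
4/(1-alpha^2) = -0.5.
D = -0.5*(1 - 0.914286 - 0.133333) = 0.0238

0.0238


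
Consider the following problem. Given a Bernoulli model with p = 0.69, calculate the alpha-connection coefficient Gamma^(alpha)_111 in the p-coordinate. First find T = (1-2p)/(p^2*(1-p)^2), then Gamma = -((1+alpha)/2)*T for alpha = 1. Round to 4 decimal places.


Skewness (Amari-Chentsov) tensor: T = (1-2p)/(p^2*(1-p)^2).
p = 0.69, 1-2p = -0.38, p^2 = 0.4761, (1-p)^2 = 0.0961.
T = -0.38/(0.4761 * 0.0961) = -8.305428.
In the p-coordinate, Gamma^(alpha) = Gamma^(0) - (alpha/2)*T with Gamma^(0) = (1/2)*g'(p) = -T/2,
so Gamma^(alpha) = -((1+alpha)/2)*T.
alpha = 1, -(1+alpha)/2 = -1.0.
Gamma = -1.0 * -8.305428 = 8.3054

8.3054


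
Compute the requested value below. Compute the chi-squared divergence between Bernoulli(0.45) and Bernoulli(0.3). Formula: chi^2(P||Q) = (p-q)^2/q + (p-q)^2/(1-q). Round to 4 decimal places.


Chi-squared divergence between Bernoulli distributions:
chi^2 = (p-q)^2/q + (p-q)^2/(1-q).
p = 0.45, q = 0.3, p-q = 0.15.
(p-q)^2 = 0.0225.
term1 = 0.0225/0.3 = 0.075.
term2 = 0.0225/0.7 = 0.032143.
chi^2 = 0.075 + 0.032143 = 0.1071

0.1071


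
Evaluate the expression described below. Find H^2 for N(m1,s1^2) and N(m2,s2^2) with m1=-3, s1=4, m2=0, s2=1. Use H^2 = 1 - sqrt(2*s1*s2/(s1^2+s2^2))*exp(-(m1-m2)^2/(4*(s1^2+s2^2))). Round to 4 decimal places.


Squared Hellinger distance for Gaussians:
H^2 = 1 - sqrt(2*s1*s2/(s1^2+s2^2)) * exp(-(m1-m2)^2/(4*(s1^2+s2^2))).
s1^2 = 16, s2^2 = 1, s1^2+s2^2 = 17.
sqrt(2*4*1/(17)) = 0.685994.
(m1-m2)^2 = (-3)^2 = 9.
exp(-9/(4*17)) = exp(-0.132353) = 0.876032.
H^2 = 1 - 0.685994*0.876032 = 0.3990

0.3990


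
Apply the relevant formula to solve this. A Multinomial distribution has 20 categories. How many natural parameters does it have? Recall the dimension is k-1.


Exponential family dimension calculation:
For Multinomial with k=20 categories, dim = k-1 = 19.

19


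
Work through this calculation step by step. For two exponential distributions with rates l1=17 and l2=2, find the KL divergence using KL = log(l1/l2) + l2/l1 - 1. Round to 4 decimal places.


KL divergence for exponential family:
KL = log(l1/l2) + l2/l1 - 1.
log(17/2) = 2.140066.
2/17 = 0.117647.
KL = 2.140066 + 0.117647 - 1 = 1.2577

1.2577


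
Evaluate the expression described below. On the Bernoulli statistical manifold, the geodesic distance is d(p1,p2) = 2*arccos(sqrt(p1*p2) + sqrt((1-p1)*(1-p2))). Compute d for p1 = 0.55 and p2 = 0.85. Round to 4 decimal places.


Geodesic distance on Bernoulli manifold:
d(p1,p2) = 2*arccos(sqrt(p1*p2) + sqrt((1-p1)*(1-p2))).
sqrt(p1*p2) = sqrt(0.55*0.85) = 0.68374.
sqrt((1-p1)*(1-p2)) = sqrt(0.45*0.15) = 0.259808.
arg = 0.68374 + 0.259808 = 0.943547.
d = 2*arccos(0.943547) = 0.6752

0.6752
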